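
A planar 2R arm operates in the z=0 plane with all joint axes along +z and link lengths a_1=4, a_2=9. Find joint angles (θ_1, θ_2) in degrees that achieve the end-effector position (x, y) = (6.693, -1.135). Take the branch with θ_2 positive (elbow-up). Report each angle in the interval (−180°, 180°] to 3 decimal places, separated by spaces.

cos θ_2 = (46.0845−4²−9²)/(2·4·9) = -0.7072; θ_2 = 135.0043° (elbow-up)
β = atan2(-1.1350,6.6930) = -9.6247°; ψ = atan2(6.3635,-2.3644) = 110.3833°
θ_1 = β − ψ = -120.0079°

-120.008 135.004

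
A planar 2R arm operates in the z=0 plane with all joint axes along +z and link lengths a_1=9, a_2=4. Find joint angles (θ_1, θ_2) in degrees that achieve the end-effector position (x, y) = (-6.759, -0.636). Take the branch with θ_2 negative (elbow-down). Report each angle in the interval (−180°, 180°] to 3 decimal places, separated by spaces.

-150.002 -135.000

cos θ_2 = (46.0886−9²−4²)/(2·9·4) = -0.7071; θ_2 = -134.9997° (elbow-down)
β = atan2(-0.6360,-6.7590) = -174.6245°; ψ = atan2(-2.8284,6.1716) = -24.6220°
θ_1 = β − ψ = -150.0025°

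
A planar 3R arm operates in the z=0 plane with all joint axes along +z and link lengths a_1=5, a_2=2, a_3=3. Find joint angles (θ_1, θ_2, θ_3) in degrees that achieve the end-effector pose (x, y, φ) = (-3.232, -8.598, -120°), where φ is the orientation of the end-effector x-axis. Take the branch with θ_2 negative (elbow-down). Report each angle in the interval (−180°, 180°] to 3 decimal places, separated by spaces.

-89.999 -60.004 30.003

wrist centre = target − a_3·(cos φ, sin φ) = (-1.7320, -5.9999)
cos θ_2 = (38.9989−5²−2²)/(2·5·2) = 0.4999; θ_2 = -60.0036° (elbow-down)
β = atan2(-5.9999,-1.7320) = -106.1019°; ψ = atan2(-1.7321,5.9999) = -16.1029°
θ_1 = β − ψ = -89.9989°
θ_3 = φ − θ_1 − θ_2 = 30.0025° (wrapped to (-180°,180°])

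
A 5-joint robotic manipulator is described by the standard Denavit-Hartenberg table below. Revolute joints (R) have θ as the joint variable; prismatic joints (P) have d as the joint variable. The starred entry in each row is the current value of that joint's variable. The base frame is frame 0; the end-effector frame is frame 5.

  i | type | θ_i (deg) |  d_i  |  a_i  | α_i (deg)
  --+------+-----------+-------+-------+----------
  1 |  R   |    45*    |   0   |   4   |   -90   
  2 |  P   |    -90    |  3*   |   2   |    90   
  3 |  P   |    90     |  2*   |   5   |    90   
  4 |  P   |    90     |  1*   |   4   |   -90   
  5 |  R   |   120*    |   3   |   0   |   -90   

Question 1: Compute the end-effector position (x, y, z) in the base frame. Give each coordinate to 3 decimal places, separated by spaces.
-4.950 2.121 3.000

after link 1: o_1 = (2.8284, 2.8284, 0.0000)
after link 2: o_2 = (0.7071, 4.9497, 2.0000)
after link 3: o_3 = (-4.2426, 7.0711, 2.0000)
after link 4: o_4 = (-7.0711, 4.2426, 3.0000)
after link 5: o_5 = (-4.9497, 2.1213, 3.0000)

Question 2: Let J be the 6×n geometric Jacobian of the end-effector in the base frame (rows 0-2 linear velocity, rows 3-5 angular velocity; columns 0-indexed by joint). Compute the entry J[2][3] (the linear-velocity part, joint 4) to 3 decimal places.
prismatic axis z_3 = (0.0000,-0.0000,1.0000)
J_v[:, 3] = z_3; J_ω[:, 3] = (0,0,0)
entry J[2][3] = 1.0000

1.000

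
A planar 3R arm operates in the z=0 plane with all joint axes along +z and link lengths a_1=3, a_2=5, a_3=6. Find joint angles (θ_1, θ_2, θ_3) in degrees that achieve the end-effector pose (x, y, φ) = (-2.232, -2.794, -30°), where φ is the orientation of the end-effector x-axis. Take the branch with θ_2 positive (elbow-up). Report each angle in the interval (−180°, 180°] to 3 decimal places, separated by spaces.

150.011 44.982 135.007

wrist centre = target − a_3·(cos φ, sin φ) = (-7.4282, 0.2060)
cos θ_2 = (55.2199−3²−5²)/(2·3·5) = 0.7073; θ_2 = 44.9820° (elbow-up)
β = atan2(0.2060,-7.4282) = 178.4115°; ψ = atan2(3.5344,6.5366) = 28.4005°
θ_1 = β − ψ = 150.0110°
θ_3 = φ − θ_1 − θ_2 = 135.0070° (wrapped to (-180°,180°])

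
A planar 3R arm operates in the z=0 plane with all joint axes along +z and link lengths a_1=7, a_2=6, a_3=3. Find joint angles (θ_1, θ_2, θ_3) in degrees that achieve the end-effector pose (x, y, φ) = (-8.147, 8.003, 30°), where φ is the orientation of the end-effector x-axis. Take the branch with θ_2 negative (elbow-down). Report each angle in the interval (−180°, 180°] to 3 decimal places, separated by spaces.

162.637 -30.001 -102.636

wrist centre = target − a_3·(cos φ, sin φ) = (-10.7451, 6.5030)
cos θ_2 = (157.7457−7²−6²)/(2·7·6) = 0.8660; θ_2 = -30.0006° (elbow-down)
β = atan2(6.5030,-10.7451) = 148.8174°; ψ = atan2(-3.0001,12.1961) = -13.8195°
θ_1 = β − ψ = 162.6369°
θ_3 = φ − θ_1 − θ_2 = -102.6362° (wrapped to (-180°,180°])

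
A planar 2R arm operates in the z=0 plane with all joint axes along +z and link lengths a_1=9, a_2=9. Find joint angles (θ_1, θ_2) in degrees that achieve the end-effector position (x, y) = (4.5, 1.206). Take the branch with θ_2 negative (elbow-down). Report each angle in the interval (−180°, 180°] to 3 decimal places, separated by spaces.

cos θ_2 = (21.7044−9²−9²)/(2·9·9) = -0.8660; θ_2 = -149.9996° (elbow-down)
β = atan2(1.2060,4.5000) = 15.0027°; ψ = atan2(-4.5001,1.2058) = -74.9998°
θ_1 = β − ψ = 90.0025°

90.003 -150.000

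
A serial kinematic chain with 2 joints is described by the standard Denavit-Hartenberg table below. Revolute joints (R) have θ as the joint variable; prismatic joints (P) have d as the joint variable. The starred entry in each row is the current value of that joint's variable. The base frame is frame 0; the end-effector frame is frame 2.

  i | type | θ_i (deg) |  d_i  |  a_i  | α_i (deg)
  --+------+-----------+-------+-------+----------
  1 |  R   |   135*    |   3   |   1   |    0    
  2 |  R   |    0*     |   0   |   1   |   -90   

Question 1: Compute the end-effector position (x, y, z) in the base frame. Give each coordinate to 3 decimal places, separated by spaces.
after link 1: o_1 = (-0.7071, 0.7071, 3.0000)
after link 2: o_2 = (-1.4142, 1.4142, 3.0000)

-1.414 1.414 3.000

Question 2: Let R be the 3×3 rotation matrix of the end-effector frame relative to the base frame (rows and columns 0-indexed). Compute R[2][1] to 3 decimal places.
-1.000

End-effector y-axis (col 1 of R) = (-0.0000,-0.0000,-1.0000)
R[2][1] = -1.0000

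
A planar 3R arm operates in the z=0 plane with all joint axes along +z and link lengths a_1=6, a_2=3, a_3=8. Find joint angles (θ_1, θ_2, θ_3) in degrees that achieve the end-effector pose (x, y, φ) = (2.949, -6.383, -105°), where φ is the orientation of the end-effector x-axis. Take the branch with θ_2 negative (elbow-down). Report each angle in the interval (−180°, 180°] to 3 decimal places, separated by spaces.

44.994 -119.994 -30.000

wrist centre = target − a_3·(cos φ, sin φ) = (5.0196, 1.3444)
cos θ_2 = (27.0033−6²−3²)/(2·6·3) = -0.4999; θ_2 = -119.9939° (elbow-down)
β = atan2(1.3444,5.0196) = 14.9938°; ψ = atan2(-2.5982,4.5003) = -30.0000°
θ_1 = β − ψ = 44.9938°
θ_3 = φ − θ_1 − θ_2 = -30.0000° (wrapped to (-180°,180°])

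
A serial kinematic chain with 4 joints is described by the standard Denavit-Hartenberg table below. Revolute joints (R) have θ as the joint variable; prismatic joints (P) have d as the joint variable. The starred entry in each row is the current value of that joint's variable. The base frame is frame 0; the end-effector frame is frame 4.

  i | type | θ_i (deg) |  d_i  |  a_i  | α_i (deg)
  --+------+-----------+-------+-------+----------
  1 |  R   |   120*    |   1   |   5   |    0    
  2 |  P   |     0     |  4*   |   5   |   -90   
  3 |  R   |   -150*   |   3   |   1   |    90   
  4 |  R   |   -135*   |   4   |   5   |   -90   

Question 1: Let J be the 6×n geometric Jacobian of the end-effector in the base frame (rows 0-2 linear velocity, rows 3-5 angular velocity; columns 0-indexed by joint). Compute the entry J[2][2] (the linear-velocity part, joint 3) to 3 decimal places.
-0.196

axis z_2 = (-0.8660,-0.5000,0.0000); lever o_n−o_2 = (0.3659,0.4374,-4.7319)
cross product → J_v[:, 2] = (2.3659,-4.0979,-0.1958)
J_ω[:, 2] = z_2
entry J[2][2] = -0.1958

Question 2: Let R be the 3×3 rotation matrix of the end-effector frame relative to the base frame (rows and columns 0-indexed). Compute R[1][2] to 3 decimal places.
-0.177

End-effector z-axis (col 2 of R) = (0.9186,-0.1768,0.3536)
R[1][2] = -0.1768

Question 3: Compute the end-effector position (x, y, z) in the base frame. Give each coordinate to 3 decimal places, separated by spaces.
after link 1: o_1 = (-2.5000, 4.3301, 1.0000)
after link 2: o_2 = (-5.0000, 8.6603, 5.0000)
after link 3: o_3 = (-7.1651, 6.4103, 5.5000)
after link 4: o_4 = (-4.6341, 9.0976, 0.2681)

-4.634 9.098 0.268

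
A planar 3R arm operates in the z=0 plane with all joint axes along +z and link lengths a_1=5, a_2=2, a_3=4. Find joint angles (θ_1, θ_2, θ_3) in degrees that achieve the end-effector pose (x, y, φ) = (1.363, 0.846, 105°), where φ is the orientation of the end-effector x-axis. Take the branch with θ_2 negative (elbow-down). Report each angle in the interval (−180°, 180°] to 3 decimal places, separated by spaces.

-30.000 -134.998 -90.001

wrist centre = target − a_3·(cos φ, sin φ) = (2.3983, -3.0177)
cos θ_2 = (14.8583−5²−2²)/(2·5·2) = -0.7071; θ_2 = -134.9984° (elbow-down)
β = atan2(-3.0177,2.3983) = -51.5246°; ψ = atan2(-1.4143,3.5858) = -21.5243°
θ_1 = β − ψ = -30.0003°
θ_3 = φ − θ_1 − θ_2 = -90.0013° (wrapped to (-180°,180°])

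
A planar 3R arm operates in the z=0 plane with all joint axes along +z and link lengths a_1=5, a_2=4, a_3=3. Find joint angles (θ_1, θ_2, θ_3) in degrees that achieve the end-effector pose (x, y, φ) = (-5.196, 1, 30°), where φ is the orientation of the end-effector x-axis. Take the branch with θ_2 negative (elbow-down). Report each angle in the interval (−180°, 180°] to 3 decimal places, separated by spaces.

wrist centre = target − a_3·(cos φ, sin φ) = (-7.7941, -0.5000)
cos θ_2 = (60.9976−5²−4²)/(2·5·4) = 0.4999; θ_2 = -60.0039° (elbow-down)
β = atan2(-0.5000,-7.7941) = -176.3294°; ψ = atan2(-3.4642,6.9998) = -26.3312°
θ_1 = β − ψ = -149.9983°
θ_3 = φ − θ_1 − θ_2 = -119.9978° (wrapped to (-180°,180°])

-149.998 -60.004 -119.998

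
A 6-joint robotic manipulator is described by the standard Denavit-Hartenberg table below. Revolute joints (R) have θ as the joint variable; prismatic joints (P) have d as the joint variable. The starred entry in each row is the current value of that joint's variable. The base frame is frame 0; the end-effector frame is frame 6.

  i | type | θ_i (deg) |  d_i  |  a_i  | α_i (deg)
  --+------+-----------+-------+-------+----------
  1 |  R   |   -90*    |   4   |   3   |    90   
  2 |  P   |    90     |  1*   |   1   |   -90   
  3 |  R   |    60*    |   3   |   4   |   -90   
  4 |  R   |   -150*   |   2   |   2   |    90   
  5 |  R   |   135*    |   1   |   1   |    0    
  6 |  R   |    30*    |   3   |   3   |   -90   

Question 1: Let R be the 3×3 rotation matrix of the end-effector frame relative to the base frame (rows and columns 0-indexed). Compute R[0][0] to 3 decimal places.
End-effector x-axis (col 0 of R) = (0.8539,-0.4830,0.1941)
R[0][0] = 0.8539

0.854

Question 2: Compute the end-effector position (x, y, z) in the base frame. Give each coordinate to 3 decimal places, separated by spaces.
after link 1: o_1 = (0.0000, -3.0000, 4.0000)
after link 2: o_2 = (-1.0000, -3.0000, 5.0000)
after link 3: o_3 = (2.4641, 0.0000, 7.0000)
after link 4: o_4 = (1.9641, 1.0000, 4.4019)
after link 5: o_5 = (2.4150, -0.2196, 3.8457)
after link 6: o_6 = (3.6775, -4.2665, 3.6781)

3.677 -4.267 3.678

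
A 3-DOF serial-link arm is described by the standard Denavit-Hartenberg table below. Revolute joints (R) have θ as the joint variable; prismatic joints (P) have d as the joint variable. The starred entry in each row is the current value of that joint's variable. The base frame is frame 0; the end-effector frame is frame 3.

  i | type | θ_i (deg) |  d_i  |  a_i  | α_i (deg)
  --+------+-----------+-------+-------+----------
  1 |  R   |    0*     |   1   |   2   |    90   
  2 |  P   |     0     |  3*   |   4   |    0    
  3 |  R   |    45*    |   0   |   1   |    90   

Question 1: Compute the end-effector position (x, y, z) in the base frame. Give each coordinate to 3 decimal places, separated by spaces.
6.707 -3.000 1.707

after link 1: o_1 = (2.0000, 0.0000, 1.0000)
after link 2: o_2 = (6.0000, -3.0000, 1.0000)
after link 3: o_3 = (6.7071, -3.0000, 1.7071)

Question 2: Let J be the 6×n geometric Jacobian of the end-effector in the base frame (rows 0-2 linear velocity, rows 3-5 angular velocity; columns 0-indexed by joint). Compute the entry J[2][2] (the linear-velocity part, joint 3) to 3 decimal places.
0.707

axis z_2 = (0.0000,-1.0000,0.0000); lever o_n−o_2 = (0.7071,0.0000,0.7071)
cross product → J_v[:, 2] = (-0.7071,0.0000,0.7071)
J_ω[:, 2] = z_2
entry J[2][2] = 0.7071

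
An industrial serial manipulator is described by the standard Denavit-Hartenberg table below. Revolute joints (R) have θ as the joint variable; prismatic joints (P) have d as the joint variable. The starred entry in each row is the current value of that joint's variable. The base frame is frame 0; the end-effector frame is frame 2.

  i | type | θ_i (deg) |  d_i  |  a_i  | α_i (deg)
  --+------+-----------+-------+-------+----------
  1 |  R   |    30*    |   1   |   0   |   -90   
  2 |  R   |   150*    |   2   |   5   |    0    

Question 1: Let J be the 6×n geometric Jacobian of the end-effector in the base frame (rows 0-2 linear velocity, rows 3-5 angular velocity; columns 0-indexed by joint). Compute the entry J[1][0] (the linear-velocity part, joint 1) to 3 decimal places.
axis z_0 = ẑ; lever o_n−o_0 = (-4.7500,-0.4330,-1.5000)
cross product → J_v[:, 0] = (0.4330,-4.7500,0.0000)
J_ω[:, 0] = z_0
entry J[1][0] = -4.7500

-4.750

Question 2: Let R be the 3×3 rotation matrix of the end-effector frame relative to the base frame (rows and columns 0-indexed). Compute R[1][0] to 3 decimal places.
End-effector x-axis (col 0 of R) = (-0.7500,-0.4330,-0.5000)
R[1][0] = -0.4330

-0.433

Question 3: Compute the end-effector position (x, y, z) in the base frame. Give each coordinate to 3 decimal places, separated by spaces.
-4.750 -0.433 -1.500

after link 1: o_1 = (0.0000, 0.0000, 1.0000)
after link 2: o_2 = (-4.7500, -0.4330, -1.5000)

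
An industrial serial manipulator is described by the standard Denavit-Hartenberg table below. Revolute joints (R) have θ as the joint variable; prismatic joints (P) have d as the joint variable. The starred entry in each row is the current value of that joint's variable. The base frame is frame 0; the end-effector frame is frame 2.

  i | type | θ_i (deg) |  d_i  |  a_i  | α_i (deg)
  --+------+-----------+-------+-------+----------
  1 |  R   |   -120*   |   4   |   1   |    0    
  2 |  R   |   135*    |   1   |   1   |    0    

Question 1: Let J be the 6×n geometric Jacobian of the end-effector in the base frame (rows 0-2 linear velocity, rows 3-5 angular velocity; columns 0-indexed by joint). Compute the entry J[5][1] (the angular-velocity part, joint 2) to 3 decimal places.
axis z_1 = (0.0000,0.0000,1.0000); lever o_n−o_1 = (0.9659,0.2588,1.0000)
cross product → J_v[:, 1] = (-0.2588,0.9659,0.0000)
J_ω[:, 1] = z_1
entry J[5][1] = 1.0000

1.000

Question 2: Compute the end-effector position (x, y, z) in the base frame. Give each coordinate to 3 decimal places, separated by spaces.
0.466 -0.607 5.000

after link 1: o_1 = (-0.5000, -0.8660, 4.0000)
after link 2: o_2 = (0.4659, -0.6072, 5.0000)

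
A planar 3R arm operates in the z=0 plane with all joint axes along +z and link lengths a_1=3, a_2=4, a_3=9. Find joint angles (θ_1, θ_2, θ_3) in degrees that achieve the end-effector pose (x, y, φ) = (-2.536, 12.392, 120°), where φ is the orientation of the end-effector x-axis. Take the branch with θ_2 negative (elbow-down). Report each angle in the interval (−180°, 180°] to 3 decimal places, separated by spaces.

wrist centre = target − a_3·(cos φ, sin φ) = (1.9640, 4.5978)
cos θ_2 = (24.9968−3²−4²)/(2·3·4) = -0.0001; θ_2 = -90.0076° (elbow-down)
β = atan2(4.5978,1.9640) = 66.8696°; ψ = atan2(-4.0000,2.9995) = -53.1350°
θ_1 = β − ψ = 120.0046°
θ_3 = φ − θ_1 − θ_2 = 90.0031° (wrapped to (-180°,180°])

120.005 -90.008 90.003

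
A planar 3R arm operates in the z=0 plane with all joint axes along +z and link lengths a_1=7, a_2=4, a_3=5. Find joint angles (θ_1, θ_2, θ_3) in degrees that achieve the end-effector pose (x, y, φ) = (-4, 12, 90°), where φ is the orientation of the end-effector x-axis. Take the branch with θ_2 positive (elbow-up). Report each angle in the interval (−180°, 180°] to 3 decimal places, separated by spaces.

90.000 90.000 -90.000

wrist centre = target − a_3·(cos φ, sin φ) = (-4.0000, 7.0000)
cos θ_2 = (65.0000−7²−4²)/(2·7·4) = 0.0000; θ_2 = 90.0000° (elbow-up)
β = atan2(7.0000,-4.0000) = 119.7449°; ψ = atan2(4.0000,7.0000) = 29.7449°
θ_1 = β − ψ = 90.0000°
θ_3 = φ − θ_1 − θ_2 = -90.0000° (wrapped to (-180°,180°])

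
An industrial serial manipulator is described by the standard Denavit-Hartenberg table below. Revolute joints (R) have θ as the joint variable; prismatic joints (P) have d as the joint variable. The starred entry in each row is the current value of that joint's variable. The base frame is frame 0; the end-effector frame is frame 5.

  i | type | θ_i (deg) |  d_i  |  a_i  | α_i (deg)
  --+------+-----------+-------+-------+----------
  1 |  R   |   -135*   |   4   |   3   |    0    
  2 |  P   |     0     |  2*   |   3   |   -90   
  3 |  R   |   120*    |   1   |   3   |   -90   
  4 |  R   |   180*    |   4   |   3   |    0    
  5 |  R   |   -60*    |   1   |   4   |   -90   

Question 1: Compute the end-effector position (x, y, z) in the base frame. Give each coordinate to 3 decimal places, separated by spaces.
after link 1: o_1 = (-2.1213, -2.1213, 4.0000)
after link 2: o_2 = (-4.2426, -4.2426, 6.0000)
after link 3: o_3 = (-2.4749, -3.8891, 3.4019)
after link 4: o_4 = (-1.0860, -2.5003, 8.0000)
after link 5: o_5 = (-3.6303, -0.1455, 10.2321)

-3.630 -0.146 10.232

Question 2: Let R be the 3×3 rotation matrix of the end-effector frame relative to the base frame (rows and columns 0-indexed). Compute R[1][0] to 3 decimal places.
End-effector x-axis (col 0 of R) = (-0.7891,0.4356,0.4330)
R[1][0] = 0.4356

0.436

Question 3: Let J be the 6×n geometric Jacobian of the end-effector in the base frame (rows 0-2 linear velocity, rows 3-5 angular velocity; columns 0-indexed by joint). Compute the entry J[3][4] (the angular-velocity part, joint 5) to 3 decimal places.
0.612

axis z_4 = (0.6124,0.6124,0.5000); lever o_n−o_4 = (-2.5442,2.3548,2.2321)
cross product → J_v[:, 4] = (0.1895,-2.6390,3.0000)
J_ω[:, 4] = z_4
entry J[3][4] = 0.6124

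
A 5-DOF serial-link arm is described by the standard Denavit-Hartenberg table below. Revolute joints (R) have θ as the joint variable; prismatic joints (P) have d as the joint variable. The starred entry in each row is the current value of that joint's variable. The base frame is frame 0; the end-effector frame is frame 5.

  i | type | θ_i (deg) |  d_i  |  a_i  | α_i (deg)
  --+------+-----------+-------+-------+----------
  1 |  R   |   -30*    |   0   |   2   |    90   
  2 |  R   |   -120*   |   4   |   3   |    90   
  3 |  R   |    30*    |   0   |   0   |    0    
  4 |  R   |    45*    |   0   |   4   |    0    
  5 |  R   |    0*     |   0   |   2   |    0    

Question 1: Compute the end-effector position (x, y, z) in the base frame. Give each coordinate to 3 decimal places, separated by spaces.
-5.137 -8.345 -3.943

after link 1: o_1 = (1.7321, -1.0000, 0.0000)
after link 2: o_2 = (-1.5670, -3.7141, -2.5981)
after link 3: o_3 = (-1.5670, -3.7141, -2.5981)
after link 4: o_4 = (-3.9471, -6.8013, -3.4947)
after link 5: o_5 = (-5.1372, -8.3450, -3.9429)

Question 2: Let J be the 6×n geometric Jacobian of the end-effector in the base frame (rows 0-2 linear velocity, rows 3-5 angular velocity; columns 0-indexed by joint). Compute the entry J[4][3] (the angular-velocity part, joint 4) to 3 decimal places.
0.433

axis z_3 = (-0.7500,0.4330,0.5000); lever o_n−o_3 = (-3.5702,-4.6309,-1.3449)
cross product → J_v[:, 3] = (1.7331,-2.7938,5.0191)
J_ω[:, 3] = z_3
entry J[4][3] = 0.4330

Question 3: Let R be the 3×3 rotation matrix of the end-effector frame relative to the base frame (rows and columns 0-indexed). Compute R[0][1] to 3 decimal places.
0.289

End-effector y-axis (col 1 of R) = (0.2888,-0.4656,0.8365)
R[0][1] = 0.2888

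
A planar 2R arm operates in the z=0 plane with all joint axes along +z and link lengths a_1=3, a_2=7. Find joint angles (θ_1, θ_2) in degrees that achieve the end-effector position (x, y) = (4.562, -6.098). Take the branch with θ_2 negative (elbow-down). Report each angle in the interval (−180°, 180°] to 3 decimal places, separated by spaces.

cos θ_2 = (57.9974−3²−7²)/(2·3·7) = -0.0001; θ_2 = -90.0035° (elbow-down)
β = atan2(-6.0980,4.5620) = -53.1993°; ψ = atan2(-7.0000,2.9996) = -66.8044°
θ_1 = β − ψ = 13.6050°

13.605 -90.003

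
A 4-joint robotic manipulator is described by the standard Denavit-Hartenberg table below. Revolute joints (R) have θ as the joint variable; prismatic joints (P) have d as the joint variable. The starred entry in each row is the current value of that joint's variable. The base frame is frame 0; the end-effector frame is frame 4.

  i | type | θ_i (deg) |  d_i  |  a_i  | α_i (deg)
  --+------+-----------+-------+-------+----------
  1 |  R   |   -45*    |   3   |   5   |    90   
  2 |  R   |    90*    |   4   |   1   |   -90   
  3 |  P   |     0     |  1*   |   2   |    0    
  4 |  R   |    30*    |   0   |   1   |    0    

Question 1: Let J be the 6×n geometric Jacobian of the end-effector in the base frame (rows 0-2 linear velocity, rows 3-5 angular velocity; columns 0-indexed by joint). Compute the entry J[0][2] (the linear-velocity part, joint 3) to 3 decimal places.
prismatic axis z_2 = (-0.7071,0.7071,0.0000)
J_v[:, 2] = z_2; J_ω[:, 2] = (0,0,0)
entry J[0][2] = -0.7071

-0.707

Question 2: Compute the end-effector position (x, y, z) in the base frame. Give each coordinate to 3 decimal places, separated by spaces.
0.354 -5.303 6.866

after link 1: o_1 = (3.5355, -3.5355, 3.0000)
after link 2: o_2 = (0.7071, -6.3640, 4.0000)
after link 3: o_3 = (0.0000, -5.6569, 6.0000)
after link 4: o_4 = (0.3536, -5.3033, 6.8660)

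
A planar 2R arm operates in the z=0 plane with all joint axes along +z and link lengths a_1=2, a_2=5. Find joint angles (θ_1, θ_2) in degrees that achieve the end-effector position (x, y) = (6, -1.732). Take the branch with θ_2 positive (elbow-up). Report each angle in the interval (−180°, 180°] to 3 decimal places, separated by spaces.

-60.000 60.001

cos θ_2 = (38.9998−2²−5²)/(2·2·5) = 0.5000; θ_2 = 60.0006° (elbow-up)
β = atan2(-1.7320,6.0000) = -16.1017°; ψ = atan2(4.3302,4.5000) = 43.8983°
θ_1 = β − ψ = -60.0000°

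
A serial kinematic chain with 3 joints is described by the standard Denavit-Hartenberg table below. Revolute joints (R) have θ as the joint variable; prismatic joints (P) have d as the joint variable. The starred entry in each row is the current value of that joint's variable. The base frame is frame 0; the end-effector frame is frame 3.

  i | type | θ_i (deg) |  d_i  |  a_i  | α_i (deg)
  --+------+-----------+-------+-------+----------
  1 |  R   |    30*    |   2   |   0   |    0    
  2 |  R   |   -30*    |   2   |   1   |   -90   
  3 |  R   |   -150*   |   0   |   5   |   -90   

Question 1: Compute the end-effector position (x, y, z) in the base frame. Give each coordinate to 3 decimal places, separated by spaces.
-3.330 -0.000 6.500

after link 1: o_1 = (0.0000, 0.0000, 2.0000)
after link 2: o_2 = (1.0000, 0.0000, 4.0000)
after link 3: o_3 = (-3.3301, -0.0000, 6.5000)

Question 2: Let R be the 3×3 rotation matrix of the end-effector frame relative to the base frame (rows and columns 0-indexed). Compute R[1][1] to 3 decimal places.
-1.000

End-effector y-axis (col 1 of R) = (0.0000,-1.0000,-0.0000)
R[1][1] = -1.0000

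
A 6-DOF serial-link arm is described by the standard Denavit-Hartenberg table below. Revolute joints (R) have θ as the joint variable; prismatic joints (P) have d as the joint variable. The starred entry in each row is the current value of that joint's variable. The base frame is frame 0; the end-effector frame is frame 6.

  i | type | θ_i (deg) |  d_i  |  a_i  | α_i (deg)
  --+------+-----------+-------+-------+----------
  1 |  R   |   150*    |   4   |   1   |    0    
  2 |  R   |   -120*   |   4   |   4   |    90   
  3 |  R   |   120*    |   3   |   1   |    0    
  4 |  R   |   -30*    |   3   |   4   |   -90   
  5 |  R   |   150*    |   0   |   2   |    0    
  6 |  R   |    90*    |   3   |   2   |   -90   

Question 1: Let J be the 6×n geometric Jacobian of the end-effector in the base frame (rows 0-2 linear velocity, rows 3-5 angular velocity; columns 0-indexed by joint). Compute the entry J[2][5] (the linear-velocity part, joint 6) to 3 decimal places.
axis z_5 = (-0.8660,-0.5000,0.0000); lever o_n−o_5 = (-1.7321,-3.0000,-1.0000)
cross product → J_v[:, 5] = (0.5000,-0.8660,1.7321)
J_ω[:, 5] = z_5
entry J[2][5] = 1.7321

1.732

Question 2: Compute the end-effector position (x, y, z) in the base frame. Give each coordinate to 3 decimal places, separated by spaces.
after link 1: o_1 = (-0.8660, 0.5000, 4.0000)
after link 2: o_2 = (2.5981, 2.5000, 8.0000)
after link 3: o_3 = (3.6651, -0.3481, 8.8660)
after link 4: o_4 = (5.1651, -2.9462, 12.8660)
after link 5: o_5 = (4.6651, -2.0801, 11.1340)
after link 6: o_6 = (2.9330, -5.0801, 10.1340)

2.933 -5.080 10.134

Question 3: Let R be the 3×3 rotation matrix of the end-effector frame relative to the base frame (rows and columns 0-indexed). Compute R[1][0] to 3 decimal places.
-0.750

End-effector x-axis (col 0 of R) = (0.4330,-0.7500,-0.5000)
R[1][0] = -0.7500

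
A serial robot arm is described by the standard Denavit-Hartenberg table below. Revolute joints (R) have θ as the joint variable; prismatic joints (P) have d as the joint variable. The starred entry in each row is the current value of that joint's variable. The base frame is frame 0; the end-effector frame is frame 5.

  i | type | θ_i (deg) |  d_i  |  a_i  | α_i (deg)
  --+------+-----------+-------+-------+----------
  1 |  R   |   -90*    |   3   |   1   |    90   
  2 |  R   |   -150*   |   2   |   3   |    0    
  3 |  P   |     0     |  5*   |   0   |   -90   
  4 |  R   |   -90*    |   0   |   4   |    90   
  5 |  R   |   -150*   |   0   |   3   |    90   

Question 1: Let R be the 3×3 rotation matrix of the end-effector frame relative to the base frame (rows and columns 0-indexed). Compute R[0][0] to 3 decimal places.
End-effector x-axis (col 0 of R) = (0.8660,0.2500,0.4330)
R[0][0] = 0.8660

0.866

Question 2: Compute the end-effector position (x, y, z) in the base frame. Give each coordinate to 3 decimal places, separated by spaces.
-8.402 2.348 2.799

after link 1: o_1 = (0.0000, -1.0000, 3.0000)
after link 2: o_2 = (-2.0000, 1.5981, 1.5000)
after link 3: o_3 = (-7.0000, 1.5981, 1.5000)
after link 4: o_4 = (-11.0000, 1.5981, 1.5000)
after link 5: o_5 = (-8.4019, 2.3481, 2.7990)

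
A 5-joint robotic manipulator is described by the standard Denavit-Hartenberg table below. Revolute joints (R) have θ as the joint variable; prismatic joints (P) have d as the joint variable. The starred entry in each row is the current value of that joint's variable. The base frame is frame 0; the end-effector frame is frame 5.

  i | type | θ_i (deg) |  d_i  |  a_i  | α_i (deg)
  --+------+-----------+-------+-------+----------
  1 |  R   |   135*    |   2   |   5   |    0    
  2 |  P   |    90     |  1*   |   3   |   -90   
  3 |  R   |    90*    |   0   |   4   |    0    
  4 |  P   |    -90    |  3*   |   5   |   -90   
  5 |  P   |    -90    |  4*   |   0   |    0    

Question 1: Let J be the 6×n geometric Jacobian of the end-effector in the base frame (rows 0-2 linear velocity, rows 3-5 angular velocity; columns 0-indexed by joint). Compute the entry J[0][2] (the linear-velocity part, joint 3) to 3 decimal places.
axis z_2 = (0.7071,-0.7071,0.0000); lever o_n−o_2 = (-1.4142,-5.6569,-8.0000)
cross product → J_v[:, 2] = (5.6569,5.6569,-5.0000)
J_ω[:, 2] = z_2
entry J[0][2] = 5.6569

5.657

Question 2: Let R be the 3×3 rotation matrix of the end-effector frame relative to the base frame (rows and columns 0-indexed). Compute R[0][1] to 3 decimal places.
-0.707

End-effector y-axis (col 1 of R) = (-0.7071,-0.7071,-0.0000)
R[0][1] = -0.7071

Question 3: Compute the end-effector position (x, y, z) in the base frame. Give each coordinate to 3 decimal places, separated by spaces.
-7.071 -4.243 -5.000

after link 1: o_1 = (-3.5355, 3.5355, 2.0000)
after link 2: o_2 = (-5.6569, 1.4142, 3.0000)
after link 3: o_3 = (-5.6569, 1.4142, -1.0000)
after link 4: o_4 = (-7.0711, -4.2426, -1.0000)
after link 5: o_5 = (-7.0711, -4.2426, -5.0000)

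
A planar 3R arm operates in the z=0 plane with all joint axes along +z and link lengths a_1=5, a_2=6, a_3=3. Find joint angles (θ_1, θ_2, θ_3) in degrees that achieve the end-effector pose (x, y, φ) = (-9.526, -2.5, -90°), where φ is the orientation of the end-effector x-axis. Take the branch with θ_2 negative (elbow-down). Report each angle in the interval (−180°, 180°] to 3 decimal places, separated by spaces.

-149.997 -60.006 120.003

wrist centre = target − a_3·(cos φ, sin φ) = (-9.5260, 0.5000)
cos θ_2 = (90.9947−5²−6²)/(2·5·6) = 0.4999; θ_2 = -60.0059° (elbow-down)
β = atan2(0.5000,-9.5260) = 176.9954°; ψ = atan2(-5.1965,7.9995) = -33.0078°
θ_1 = β − ψ = 210.0032°
θ_3 = φ − θ_1 − θ_2 = 120.0027° (wrapped to (-180°,180°])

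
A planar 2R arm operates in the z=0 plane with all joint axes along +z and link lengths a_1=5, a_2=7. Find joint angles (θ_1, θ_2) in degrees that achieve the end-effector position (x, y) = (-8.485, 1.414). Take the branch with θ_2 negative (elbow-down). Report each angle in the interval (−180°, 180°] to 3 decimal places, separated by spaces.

-134.996 -90.004

cos θ_2 = (73.9946−5²−7²)/(2·5·7) = -0.0001; θ_2 = -90.0044° (elbow-down)
β = atan2(1.4140,-8.4850) = 170.5388°; ψ = atan2(-7.0000,4.9995) = -54.4652°
θ_1 = β − ψ = 225.0040°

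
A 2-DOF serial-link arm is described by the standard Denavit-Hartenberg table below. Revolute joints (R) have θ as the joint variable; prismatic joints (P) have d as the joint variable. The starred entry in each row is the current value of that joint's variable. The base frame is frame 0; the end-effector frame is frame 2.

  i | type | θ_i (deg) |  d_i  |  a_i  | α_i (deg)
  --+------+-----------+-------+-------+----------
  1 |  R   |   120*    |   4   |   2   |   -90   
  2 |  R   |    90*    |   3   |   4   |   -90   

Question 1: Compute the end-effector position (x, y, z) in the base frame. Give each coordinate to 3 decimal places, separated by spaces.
after link 1: o_1 = (-1.0000, 1.7321, 4.0000)
after link 2: o_2 = (-3.5981, 0.2321, 0.0000)

-3.598 0.232 0.000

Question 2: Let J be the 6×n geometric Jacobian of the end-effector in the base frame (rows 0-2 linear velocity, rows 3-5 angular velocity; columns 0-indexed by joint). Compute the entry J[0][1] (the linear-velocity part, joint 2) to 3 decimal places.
2.000

axis z_1 = (-0.8660,-0.5000,0.0000); lever o_n−o_1 = (-2.5981,-1.5000,-4.0000)
cross product → J_v[:, 1] = (2.0000,-3.4641,0.0000)
J_ω[:, 1] = z_1
entry J[0][1] = 2.0000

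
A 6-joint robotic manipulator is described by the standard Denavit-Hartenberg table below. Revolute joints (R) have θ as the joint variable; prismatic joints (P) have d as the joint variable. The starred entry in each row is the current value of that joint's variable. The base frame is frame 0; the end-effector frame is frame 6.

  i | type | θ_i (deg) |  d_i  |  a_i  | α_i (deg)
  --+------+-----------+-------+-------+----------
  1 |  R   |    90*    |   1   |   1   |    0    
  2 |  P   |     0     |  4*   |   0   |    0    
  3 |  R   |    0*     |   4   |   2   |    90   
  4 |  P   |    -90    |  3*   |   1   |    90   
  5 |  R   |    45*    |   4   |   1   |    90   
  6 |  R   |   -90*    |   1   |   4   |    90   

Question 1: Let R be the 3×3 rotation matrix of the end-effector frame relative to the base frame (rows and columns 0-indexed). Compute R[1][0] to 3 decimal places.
1.000

End-effector x-axis (col 0 of R) = (-0.0000,1.0000,-0.0000)
R[1][0] = 1.0000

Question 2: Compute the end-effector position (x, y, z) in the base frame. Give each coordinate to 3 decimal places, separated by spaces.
after link 1: o_1 = (0.0000, 1.0000, 1.0000)
after link 2: o_2 = (0.0000, 1.0000, 5.0000)
after link 3: o_3 = (0.0000, 3.0000, 9.0000)
after link 4: o_4 = (3.0000, 3.0000, 8.0000)
after link 5: o_5 = (3.7071, -1.0000, 7.2929)
after link 6: o_6 = (3.0000, 3.0000, 6.5858)

3.000 3.000 6.586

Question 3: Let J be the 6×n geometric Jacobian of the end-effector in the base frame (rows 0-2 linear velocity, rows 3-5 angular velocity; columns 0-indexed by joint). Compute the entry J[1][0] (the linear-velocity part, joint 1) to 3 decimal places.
3.000

axis z_0 = ẑ; lever o_n−o_0 = (3.0000,3.0000,6.5858)
cross product → J_v[:, 0] = (-3.0000,3.0000,0.0000)
J_ω[:, 0] = z_0
entry J[1][0] = 3.0000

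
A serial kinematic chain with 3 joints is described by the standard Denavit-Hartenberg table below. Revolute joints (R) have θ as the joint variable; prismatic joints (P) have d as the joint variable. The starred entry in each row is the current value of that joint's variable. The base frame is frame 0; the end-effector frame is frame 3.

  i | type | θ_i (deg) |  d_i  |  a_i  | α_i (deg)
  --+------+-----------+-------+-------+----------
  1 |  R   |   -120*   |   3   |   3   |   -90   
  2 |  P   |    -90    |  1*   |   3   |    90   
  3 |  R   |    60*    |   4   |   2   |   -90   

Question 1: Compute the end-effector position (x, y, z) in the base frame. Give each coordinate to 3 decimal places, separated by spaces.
2.866 -0.500 7.000

after link 1: o_1 = (-1.5000, -2.5981, 3.0000)
after link 2: o_2 = (-0.6340, -3.0981, 6.0000)
after link 3: o_3 = (2.8660, -0.5000, 7.0000)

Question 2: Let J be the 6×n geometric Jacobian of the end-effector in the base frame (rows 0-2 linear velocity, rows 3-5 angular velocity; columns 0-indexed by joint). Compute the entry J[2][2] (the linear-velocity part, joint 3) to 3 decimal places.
axis z_2 = (0.5000,0.8660,0.0000); lever o_n−o_2 = (3.5000,2.5981,1.0000)
cross product → J_v[:, 2] = (0.8660,-0.5000,-1.7321)
J_ω[:, 2] = z_2
entry J[2][2] = -1.7321

-1.732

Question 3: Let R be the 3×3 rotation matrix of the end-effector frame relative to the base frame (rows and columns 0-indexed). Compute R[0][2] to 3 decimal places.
0.433

End-effector z-axis (col 2 of R) = (0.4330,-0.2500,-0.8660)
R[0][2] = 0.4330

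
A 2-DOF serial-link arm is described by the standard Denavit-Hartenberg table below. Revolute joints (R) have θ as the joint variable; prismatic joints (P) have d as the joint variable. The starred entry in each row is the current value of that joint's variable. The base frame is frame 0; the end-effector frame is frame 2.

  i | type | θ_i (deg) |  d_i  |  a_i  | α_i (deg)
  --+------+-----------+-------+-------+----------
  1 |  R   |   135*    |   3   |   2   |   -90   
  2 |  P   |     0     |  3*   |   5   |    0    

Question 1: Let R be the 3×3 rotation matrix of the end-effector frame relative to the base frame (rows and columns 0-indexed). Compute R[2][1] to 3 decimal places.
-1.000

End-effector y-axis (col 1 of R) = (-0.0000,-0.0000,-1.0000)
R[2][1] = -1.0000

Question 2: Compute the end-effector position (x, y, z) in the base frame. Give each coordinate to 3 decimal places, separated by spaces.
-7.071 2.828 3.000

after link 1: o_1 = (-1.4142, 1.4142, 3.0000)
after link 2: o_2 = (-7.0711, 2.8284, 3.0000)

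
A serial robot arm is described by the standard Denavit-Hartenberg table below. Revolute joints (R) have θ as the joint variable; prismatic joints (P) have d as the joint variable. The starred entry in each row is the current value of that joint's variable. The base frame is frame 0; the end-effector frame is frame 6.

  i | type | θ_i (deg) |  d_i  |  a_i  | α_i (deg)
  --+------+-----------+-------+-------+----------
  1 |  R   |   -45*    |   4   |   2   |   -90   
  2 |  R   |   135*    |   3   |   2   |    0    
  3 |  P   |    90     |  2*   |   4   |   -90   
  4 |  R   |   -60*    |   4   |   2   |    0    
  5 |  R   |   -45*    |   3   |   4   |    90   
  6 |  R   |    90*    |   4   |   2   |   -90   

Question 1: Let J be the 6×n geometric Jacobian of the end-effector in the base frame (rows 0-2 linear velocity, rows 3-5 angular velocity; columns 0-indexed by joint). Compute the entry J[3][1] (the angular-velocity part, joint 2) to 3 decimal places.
0.707

axis z_1 = (0.7071,0.7071,0.0000); lever o_n−o_1 = (10.2098,3.3108,5.0212)
cross product → J_v[:, 1] = (3.5505,-3.5505,-4.8783)
J_ω[:, 1] = z_1
entry J[3][1] = 0.7071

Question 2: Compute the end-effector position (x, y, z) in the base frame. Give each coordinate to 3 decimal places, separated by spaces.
after link 1: o_1 = (1.4142, -1.4142, 4.0000)
after link 2: o_2 = (2.5355, 1.7071, 2.5858)
after link 3: o_3 = (1.9497, 5.1213, 5.4142)
after link 4: o_4 = (4.6745, 4.8461, 8.9497)
after link 5: o_5 = (9.4242, 5.5605, 10.3390)
after link 6: o_6 = (11.6240, 1.8966, 9.0212)

11.624 1.897 9.021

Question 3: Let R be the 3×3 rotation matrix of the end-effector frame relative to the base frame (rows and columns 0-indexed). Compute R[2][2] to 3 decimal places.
0.183

End-effector z-axis (col 2 of R) = (-0.8124,-0.5536,0.1830)
R[2][2] = 0.1830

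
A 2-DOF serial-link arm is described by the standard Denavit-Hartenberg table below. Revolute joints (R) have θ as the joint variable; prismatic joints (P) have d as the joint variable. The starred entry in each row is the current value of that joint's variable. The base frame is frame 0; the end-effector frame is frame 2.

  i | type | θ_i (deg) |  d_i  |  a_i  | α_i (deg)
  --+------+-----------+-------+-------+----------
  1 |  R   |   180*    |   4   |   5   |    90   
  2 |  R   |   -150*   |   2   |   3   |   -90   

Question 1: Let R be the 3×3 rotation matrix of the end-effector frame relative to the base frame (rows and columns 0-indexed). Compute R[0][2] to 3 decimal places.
-0.500

End-effector z-axis (col 2 of R) = (-0.5000,0.0000,-0.8660)
R[0][2] = -0.5000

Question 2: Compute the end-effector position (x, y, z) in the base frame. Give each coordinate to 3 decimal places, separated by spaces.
after link 1: o_1 = (-5.0000, 0.0000, 4.0000)
after link 2: o_2 = (-2.4019, 2.0000, 2.5000)

-2.402 2.000 2.500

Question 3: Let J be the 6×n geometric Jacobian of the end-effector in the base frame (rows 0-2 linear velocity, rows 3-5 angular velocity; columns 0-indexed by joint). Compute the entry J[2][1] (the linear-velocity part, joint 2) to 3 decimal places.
axis z_1 = (0.0000,1.0000,0.0000); lever o_n−o_1 = (2.5981,2.0000,-1.5000)
cross product → J_v[:, 1] = (-1.5000,0.0000,-2.5981)
J_ω[:, 1] = z_1
entry J[2][1] = -2.5981

-2.598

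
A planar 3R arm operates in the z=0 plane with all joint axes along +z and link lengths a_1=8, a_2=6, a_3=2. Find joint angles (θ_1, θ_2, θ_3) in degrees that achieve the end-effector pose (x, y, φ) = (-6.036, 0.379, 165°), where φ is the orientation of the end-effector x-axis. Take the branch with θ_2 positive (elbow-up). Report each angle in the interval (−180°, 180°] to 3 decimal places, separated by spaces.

134.998 149.998 -119.996

wrist centre = target − a_3·(cos φ, sin φ) = (-4.1041, -0.1386)
cos θ_2 = (16.8633−8²−6²)/(2·8·6) = -0.8660; θ_2 = 149.9980° (elbow-up)
β = atan2(-0.1386,-4.1041) = -178.0653°; ψ = atan2(3.0002,2.8040) = 46.9364°
θ_1 = β − ψ = -225.0016°
θ_3 = φ − θ_1 − θ_2 = -119.9963° (wrapped to (-180°,180°])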